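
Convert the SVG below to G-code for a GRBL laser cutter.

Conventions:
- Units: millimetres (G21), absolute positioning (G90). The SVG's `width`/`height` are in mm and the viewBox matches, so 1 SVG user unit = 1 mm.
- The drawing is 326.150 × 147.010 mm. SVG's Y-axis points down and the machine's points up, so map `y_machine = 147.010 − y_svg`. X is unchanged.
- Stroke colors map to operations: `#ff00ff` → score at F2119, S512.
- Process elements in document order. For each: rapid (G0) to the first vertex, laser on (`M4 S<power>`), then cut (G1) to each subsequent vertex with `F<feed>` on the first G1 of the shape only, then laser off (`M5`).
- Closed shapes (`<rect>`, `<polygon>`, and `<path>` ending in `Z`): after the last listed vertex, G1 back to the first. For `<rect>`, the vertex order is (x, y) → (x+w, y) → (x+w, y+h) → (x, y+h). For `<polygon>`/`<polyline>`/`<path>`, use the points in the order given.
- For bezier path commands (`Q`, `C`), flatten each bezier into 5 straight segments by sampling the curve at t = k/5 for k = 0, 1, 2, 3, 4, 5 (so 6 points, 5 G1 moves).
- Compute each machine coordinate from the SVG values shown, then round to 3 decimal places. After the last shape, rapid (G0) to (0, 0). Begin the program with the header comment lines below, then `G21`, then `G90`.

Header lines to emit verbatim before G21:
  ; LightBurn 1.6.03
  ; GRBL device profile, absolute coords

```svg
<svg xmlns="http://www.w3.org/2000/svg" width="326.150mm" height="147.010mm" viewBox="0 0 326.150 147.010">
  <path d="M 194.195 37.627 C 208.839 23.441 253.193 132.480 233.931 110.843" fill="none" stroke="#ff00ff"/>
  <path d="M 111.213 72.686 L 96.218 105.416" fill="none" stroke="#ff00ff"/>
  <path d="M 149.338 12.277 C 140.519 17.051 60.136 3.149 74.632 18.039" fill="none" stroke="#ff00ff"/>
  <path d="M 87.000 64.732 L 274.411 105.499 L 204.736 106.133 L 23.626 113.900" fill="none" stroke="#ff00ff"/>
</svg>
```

viewBox `0 0 326.150 147.010` with mm width/height → 1 unit = 1 mm. Flip: y_m = 147.010 − y_svg.

**Shape 1** — `<path>` cubic bezier, stroke `#ff00ff` → score (S512, F2119). Control points (SVG): P0=(194.195,37.627), P1=(208.839,23.441), P2=(253.193,132.480), P3=(233.931,110.843); sampled at t=k/5. Machine vertices: (194.195,109.383) → (205.800,105.139) → (220.056,83.508) → (232.483,56.677) → (238.601,36.835) → (233.931,36.167). Open path.

**Shape 2** — `<path>` line segment, stroke `#ff00ff` → score (S512, F2119). Machine vertices: (111.213,74.324) → (96.218,41.594). Open path.

**Shape 3** — `<path>` cubic bezier, stroke `#ff00ff` → score (S512, F2119). Control points (SVG): P0=(149.338,12.277), P1=(140.519,17.051), P2=(60.136,3.149), P3=(74.632,18.039); sampled at t=k/5. Machine vertices: (149.338,134.733) → (136.790,133.730) → (115.057,134.931) → (92.126,136.057) → (75.988,134.830) → (74.632,128.971). Open path.

**Shape 4** — `<path>` open polyline, stroke `#ff00ff` → score (S512, F2119). Machine vertices: (87.000,82.278) → (274.411,41.511) → (204.736,40.877) → (23.626,33.110). Open path.

; LightBurn 1.6.03
; GRBL device profile, absolute coords
G21
G90
G0 X194.195 Y109.383
M4 S512
G1 X205.800 Y105.139 F2119
G1 X220.056 Y83.508
G1 X232.483 Y56.677
G1 X238.601 Y36.835
G1 X233.931 Y36.167
M5
G0 X111.213 Y74.324
M4 S512
G1 X96.218 Y41.594 F2119
M5
G0 X149.338 Y134.733
M4 S512
G1 X136.790 Y133.730 F2119
G1 X115.057 Y134.931
G1 X92.126 Y136.057
G1 X75.988 Y134.830
G1 X74.632 Y128.971
M5
G0 X87.000 Y82.278
M4 S512
G1 X274.411 Y41.511 F2119
G1 X204.736 Y40.877
G1 X23.626 Y33.110
M5
G0 X0.000 Y0.000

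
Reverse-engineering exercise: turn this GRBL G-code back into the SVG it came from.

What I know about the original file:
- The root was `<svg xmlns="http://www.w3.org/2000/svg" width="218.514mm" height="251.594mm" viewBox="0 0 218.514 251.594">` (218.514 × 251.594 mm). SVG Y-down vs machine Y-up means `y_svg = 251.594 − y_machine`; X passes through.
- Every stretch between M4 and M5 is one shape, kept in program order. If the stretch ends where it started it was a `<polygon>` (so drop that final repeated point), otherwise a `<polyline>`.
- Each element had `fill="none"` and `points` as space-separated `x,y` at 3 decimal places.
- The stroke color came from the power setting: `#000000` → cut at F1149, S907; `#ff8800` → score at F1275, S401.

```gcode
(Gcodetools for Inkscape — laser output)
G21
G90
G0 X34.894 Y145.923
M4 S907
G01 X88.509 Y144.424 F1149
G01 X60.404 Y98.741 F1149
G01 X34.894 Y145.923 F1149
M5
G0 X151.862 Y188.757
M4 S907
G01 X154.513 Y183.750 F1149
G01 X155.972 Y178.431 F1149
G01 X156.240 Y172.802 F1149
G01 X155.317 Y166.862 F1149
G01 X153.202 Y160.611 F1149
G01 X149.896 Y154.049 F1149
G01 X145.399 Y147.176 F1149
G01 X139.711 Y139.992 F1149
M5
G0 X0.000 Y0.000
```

Machine Y-up, SVG Y-down with viewBox height 251.594, so y_svg = 251.594 − y_machine; X carries over. Every run uses S907, so all elements get stroke `#000000` (cut).

Run 1: The run returns to its start, so emit a `<polygon>` with points (Y-flipped): 34.894,105.671 88.509,107.170 60.404,152.853.

Run 2: The run is open, so emit a `<polyline>` with points (Y-flipped): 151.862,62.837 154.513,67.844 155.972,73.163 156.240,78.792 155.317,84.732 153.202,90.983 149.896,97.545 145.399,104.418 139.711,111.602.

<svg xmlns="http://www.w3.org/2000/svg" width="218.514mm" height="251.594mm" viewBox="0 0 218.514 251.594">
  <polygon points="34.894,105.671 88.509,107.170 60.404,152.853" fill="none" stroke="#000000"/>
  <polyline points="151.862,62.837 154.513,67.844 155.972,73.163 156.240,78.792 155.317,84.732 153.202,90.983 149.896,97.545 145.399,104.418 139.711,111.602" fill="none" stroke="#000000"/>
</svg>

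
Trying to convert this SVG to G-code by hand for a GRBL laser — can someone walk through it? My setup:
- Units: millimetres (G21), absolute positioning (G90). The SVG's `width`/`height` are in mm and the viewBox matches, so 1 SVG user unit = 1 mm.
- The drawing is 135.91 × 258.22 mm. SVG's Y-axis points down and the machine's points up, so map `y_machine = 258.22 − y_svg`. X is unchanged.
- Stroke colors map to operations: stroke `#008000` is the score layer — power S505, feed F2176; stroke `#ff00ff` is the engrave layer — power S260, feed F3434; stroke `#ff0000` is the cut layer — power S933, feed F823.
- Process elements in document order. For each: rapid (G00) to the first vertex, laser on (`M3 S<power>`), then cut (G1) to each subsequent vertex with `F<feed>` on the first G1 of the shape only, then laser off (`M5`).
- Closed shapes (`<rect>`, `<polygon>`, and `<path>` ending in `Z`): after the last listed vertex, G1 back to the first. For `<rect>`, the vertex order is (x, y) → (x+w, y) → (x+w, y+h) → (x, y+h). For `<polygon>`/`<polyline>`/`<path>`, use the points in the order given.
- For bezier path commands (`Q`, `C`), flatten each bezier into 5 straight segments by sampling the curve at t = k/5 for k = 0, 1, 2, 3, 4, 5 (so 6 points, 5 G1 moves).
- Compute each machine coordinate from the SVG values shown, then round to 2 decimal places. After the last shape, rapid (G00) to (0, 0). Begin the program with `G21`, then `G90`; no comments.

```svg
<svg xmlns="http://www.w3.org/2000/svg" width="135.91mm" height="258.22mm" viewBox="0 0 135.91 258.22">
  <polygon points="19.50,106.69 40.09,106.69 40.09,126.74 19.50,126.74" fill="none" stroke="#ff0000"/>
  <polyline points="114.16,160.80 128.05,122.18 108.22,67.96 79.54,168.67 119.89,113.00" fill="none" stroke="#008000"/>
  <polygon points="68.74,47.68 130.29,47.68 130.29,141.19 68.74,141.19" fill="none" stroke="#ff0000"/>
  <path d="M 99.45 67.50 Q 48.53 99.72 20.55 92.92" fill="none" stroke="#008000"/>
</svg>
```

G21
G90
G00 X19.50 Y151.53
M3 S933
G1 X40.09 Y151.53 F823
G1 X40.09 Y131.48
G1 X19.50 Y131.48
G1 X19.50 Y151.53
M5
G00 X114.16 Y97.42
M3 S505
G1 X128.05 Y136.04 F2176
G1 X108.22 Y190.26
G1 X79.54 Y89.55
G1 X119.89 Y145.22
M5
G00 X68.74 Y210.54
M3 S933
G1 X130.29 Y210.54 F823
G1 X130.29 Y117.03
G1 X68.74 Y117.03
G1 X68.74 Y210.54
M5
G00 X99.45 Y190.72
M3 S505
G1 X80.00 Y179.39 F2176
G1 X62.38 Y171.19
G1 X46.60 Y166.10
G1 X32.66 Y164.14
G1 X20.55 Y165.30
M5
G00 X0.00 Y0.00

1 u = 1 mm; y_m = 258.22 − y.

[1] `<polygon>` rectangle, #ff0000→cut S933 F823: (19.50,151.53) → (40.09,151.53) → (40.09,131.48) → (19.50,131.48) → (19.50,151.53) (closed)

[2] `<polyline>` open polyline, #008000→score S505 F2176: (114.16,97.42) → (128.05,136.04) → (108.22,190.26) → (79.54,89.55) → (119.89,145.22)

[3] `<polygon>` rectangle, #ff0000→cut S933 F823: (68.74,210.54) → (130.29,210.54) → (130.29,117.03) → (68.74,117.03) → (68.74,210.54) (closed)

[4] `<path>` quadratic bezier, #008000→score S505 F2176: (99.45,190.72) → (80.00,179.39) → (62.38,171.19) → (46.60,166.10) → (32.66,164.14) → (20.55,165.30)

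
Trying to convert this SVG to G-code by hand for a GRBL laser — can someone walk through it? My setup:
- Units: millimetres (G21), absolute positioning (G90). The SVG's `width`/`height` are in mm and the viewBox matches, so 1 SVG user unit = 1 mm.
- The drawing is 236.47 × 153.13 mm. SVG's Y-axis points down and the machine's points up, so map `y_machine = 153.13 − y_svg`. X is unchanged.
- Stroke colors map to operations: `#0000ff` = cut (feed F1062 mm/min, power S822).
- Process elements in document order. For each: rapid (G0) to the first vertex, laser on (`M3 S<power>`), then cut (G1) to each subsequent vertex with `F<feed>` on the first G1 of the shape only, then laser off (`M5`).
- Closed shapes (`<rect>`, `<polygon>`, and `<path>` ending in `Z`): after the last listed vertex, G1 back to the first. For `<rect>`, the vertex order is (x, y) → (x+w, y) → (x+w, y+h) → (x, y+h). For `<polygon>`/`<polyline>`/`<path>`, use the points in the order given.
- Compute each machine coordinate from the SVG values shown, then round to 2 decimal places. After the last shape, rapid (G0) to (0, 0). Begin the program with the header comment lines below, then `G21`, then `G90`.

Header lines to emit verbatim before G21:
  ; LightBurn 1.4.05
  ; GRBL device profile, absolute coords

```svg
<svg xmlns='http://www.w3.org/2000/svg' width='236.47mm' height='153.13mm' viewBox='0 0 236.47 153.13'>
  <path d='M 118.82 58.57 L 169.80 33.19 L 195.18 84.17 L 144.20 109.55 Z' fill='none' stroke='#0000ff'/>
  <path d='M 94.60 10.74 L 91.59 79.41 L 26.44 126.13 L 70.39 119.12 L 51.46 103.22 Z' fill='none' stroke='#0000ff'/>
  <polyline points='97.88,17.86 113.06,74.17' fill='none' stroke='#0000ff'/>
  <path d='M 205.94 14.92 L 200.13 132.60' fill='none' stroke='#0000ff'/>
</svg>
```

Since the viewBox matches the mm dimensions, user units are millimetres directly. The only transform is the Y-flip y_m = 153.13 − y_svg.

Shape 1 is a regular polygon drawn with `<path>`. Its stroke #0000ff means cut at S822, F1062. After flipping Y the toolpath is (118.82,94.56) → (169.80,119.94) → (195.18,68.96) → (144.20,43.58) → (118.82,94.56), returning to the start.

Shape 2 is a closed polygon drawn with `<path>`. Its stroke #0000ff means cut at S822, F1062. After flipping Y the toolpath is (94.60,142.39) → (91.59,73.72) → (26.44,27.00) → (70.39,34.01) → (51.46,49.91) → (94.60,142.39), returning to the start.

Shape 3 is a line segment drawn with `<polyline>`. Its stroke #0000ff means cut at S822, F1062. After flipping Y the toolpath is (97.88,135.27) → (113.06,78.96).

Shape 4 is a line segment drawn with `<path>`. Its stroke #0000ff means cut at S822, F1062. After flipping Y the toolpath is (205.94,138.21) → (200.13,20.53).

; LightBurn 1.4.05
; GRBL device profile, absolute coords
G21
G90
G0 X118.82 Y94.56
M3 S822
G1 X169.80 Y119.94 F1062
G1 X195.18 Y68.96
G1 X144.20 Y43.58
G1 X118.82 Y94.56
M5
G0 X94.60 Y142.39
M3 S822
G1 X91.59 Y73.72 F1062
G1 X26.44 Y27.00
G1 X70.39 Y34.01
G1 X51.46 Y49.91
G1 X94.60 Y142.39
M5
G0 X97.88 Y135.27
M3 S822
G1 X113.06 Y78.96 F1062
M5
G0 X205.94 Y138.21
M3 S822
G1 X200.13 Y20.53 F1062
M5
G0 X0.00 Y0.00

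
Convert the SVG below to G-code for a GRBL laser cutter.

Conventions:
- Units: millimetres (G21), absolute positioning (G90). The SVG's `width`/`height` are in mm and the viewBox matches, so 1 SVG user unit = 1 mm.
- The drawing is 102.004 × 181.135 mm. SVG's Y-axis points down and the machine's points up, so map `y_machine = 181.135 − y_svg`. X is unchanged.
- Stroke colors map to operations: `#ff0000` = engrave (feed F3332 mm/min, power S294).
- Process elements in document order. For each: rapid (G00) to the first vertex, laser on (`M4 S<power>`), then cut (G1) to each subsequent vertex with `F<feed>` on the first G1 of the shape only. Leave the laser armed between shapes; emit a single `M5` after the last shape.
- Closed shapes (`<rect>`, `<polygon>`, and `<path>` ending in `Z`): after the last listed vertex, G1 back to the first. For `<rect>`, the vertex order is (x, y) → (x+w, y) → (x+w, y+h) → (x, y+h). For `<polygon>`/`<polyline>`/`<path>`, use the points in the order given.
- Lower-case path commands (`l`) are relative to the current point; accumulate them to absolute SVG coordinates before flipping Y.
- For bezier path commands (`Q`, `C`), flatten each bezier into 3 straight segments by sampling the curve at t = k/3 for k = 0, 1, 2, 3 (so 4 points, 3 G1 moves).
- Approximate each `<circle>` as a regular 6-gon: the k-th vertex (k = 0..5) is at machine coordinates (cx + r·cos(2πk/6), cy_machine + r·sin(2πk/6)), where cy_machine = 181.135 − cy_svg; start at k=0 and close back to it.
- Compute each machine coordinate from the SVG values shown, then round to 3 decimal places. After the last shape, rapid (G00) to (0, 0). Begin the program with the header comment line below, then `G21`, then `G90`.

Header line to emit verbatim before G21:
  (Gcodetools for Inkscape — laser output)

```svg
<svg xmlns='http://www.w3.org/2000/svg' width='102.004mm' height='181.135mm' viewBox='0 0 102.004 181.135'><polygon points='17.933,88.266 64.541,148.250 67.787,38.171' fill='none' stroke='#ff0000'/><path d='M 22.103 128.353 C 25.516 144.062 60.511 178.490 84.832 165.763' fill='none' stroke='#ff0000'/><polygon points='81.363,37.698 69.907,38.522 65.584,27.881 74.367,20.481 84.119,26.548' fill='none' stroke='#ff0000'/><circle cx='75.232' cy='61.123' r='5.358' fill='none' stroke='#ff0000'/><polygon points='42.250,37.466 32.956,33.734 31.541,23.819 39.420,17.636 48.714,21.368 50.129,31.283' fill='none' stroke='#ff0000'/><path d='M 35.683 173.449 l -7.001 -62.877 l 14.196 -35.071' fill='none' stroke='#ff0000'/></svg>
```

(Gcodetools for Inkscape — laser output)
G21
G90
G00 X17.933 Y92.869
M4 S294
G1 X64.541 Y32.885 F3332
G1 X67.787 Y142.964
G1 X17.933 Y92.869
G00 X22.103 Y52.782
M4 S294
G1 X34.478 Y33.273 F3332
G1 X58.518 Y15.924
G1 X84.832 Y15.372
G00 X81.363 Y143.437
M4 S294
G1 X69.907 Y142.613 F3332
G1 X65.584 Y153.254
G1 X74.367 Y160.654
G1 X84.119 Y154.587
G1 X81.363 Y143.437
G00 X80.590 Y120.012
M4 S294
G1 X77.911 Y124.652 F3332
G1 X72.553 Y124.652
G1 X69.874 Y120.012
G1 X72.553 Y115.372
G1 X77.911 Y115.372
G1 X80.590 Y120.012
G00 X42.250 Y143.669
M4 S294
G1 X32.956 Y147.401 F3332
G1 X31.541 Y157.316
G1 X39.420 Y163.499
G1 X48.714 Y159.767
G1 X50.129 Y149.852
G1 X42.250 Y143.669
G00 X35.683 Y7.686
M4 S294
G1 X28.682 Y70.563 F3332
G1 X42.878 Y105.634
M5
G00 X0.000 Y0.000

1 u = 1 mm; y_m = 181.135 − y.

[1] `<polygon>` closed polygon, #ff0000→engrave S294 F3332: (17.933,92.869) → (64.541,32.885) → (67.787,142.964) → (17.933,92.869) (closed)

[2] `<path>` cubic bezier, #ff0000→engrave S294 F3332: (22.103,52.782) → (34.478,33.273) → (58.518,15.924) → (84.832,15.372)

[3] `<polygon>` regular polygon, #ff0000→engrave S294 F3332: (81.363,143.437) → (69.907,142.613) → (65.584,153.254) → (74.367,160.654) → (84.119,154.587) → (81.363,143.437) (closed)

[4] `<circle>` circle, #ff0000→engrave S294 F3332: (80.590,120.012) → (77.911,124.652) → (72.553,124.652) → (69.874,120.012) → (72.553,115.372) → (77.911,115.372) → (80.590,120.012) (closed)

[5] `<polygon>` regular polygon, #ff0000→engrave S294 F3332: (42.250,143.669) → (32.956,147.401) → (31.541,157.316) → (39.420,163.499) → (48.714,159.767) → (50.129,149.852) → (42.250,143.669) (closed)

[6] `<path>` open polyline, #ff0000→engrave S294 F3332: (35.683,7.686) → (28.682,70.563) → (42.878,105.634)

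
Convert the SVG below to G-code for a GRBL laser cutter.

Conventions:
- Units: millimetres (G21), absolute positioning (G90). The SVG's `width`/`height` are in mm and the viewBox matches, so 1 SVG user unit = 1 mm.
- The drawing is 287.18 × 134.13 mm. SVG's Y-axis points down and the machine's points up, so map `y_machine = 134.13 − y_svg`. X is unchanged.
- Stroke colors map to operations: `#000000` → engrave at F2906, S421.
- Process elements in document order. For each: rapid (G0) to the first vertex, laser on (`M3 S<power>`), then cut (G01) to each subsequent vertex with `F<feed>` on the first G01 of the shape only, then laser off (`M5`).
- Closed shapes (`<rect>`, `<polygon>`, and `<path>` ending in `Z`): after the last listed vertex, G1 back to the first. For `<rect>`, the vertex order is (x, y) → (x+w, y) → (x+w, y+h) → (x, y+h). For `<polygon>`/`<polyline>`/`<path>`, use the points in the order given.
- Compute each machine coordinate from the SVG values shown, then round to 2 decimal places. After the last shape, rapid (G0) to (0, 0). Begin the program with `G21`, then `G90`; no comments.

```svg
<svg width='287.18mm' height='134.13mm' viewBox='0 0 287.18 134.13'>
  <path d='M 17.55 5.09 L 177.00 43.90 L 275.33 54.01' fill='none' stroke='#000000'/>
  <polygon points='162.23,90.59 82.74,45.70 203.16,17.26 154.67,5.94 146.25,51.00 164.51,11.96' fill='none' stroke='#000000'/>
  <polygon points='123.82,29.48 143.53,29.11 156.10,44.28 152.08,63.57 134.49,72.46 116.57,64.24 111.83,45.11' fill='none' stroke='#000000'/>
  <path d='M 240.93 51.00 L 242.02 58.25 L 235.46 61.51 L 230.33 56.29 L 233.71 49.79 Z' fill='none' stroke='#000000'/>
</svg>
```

G21
G90
G0 X17.55 Y129.04
M3 S421
G01 X177.00 Y90.23 F2906
G01 X275.33 Y80.12
M5
G0 X162.23 Y43.54
M3 S421
G01 X82.74 Y88.43 F2906
G01 X203.16 Y116.87
G01 X154.67 Y128.19
G01 X146.25 Y83.13
G01 X164.51 Y122.17
G01 X162.23 Y43.54
M5
G0 X123.82 Y104.65
M3 S421
G01 X143.53 Y105.02 F2906
G01 X156.10 Y89.85
G01 X152.08 Y70.56
G01 X134.49 Y61.67
G01 X116.57 Y69.89
G01 X111.83 Y89.02
G01 X123.82 Y104.65
M5
G0 X240.93 Y83.13
M3 S421
G01 X242.02 Y75.88 F2906
G01 X235.46 Y72.62
G01 X230.33 Y77.84
G01 X233.71 Y84.34
G01 X240.93 Y83.13
M5
G0 X0.00 Y0.00

Since the viewBox matches the mm dimensions, user units are millimetres directly. The only transform is the Y-flip y_m = 134.13 − y_svg.

Shape 1 is a open polyline drawn with `<path>`. Its stroke #000000 means engrave at S421, F2906. After flipping Y the toolpath is (17.55,129.04) → (177.00,90.23) → (275.33,80.12).

Shape 2 is a closed polygon drawn with `<polygon>`. Its stroke #000000 means engrave at S421, F2906. After flipping Y the toolpath is (162.23,43.54) → (82.74,88.43) → (203.16,116.87) → (154.67,128.19) → (146.25,83.13) → (164.51,122.17) → (162.23,43.54), returning to the start.

Shape 3 is a regular polygon drawn with `<polygon>`. Its stroke #000000 means engrave at S421, F2906. After flipping Y the toolpath is (123.82,104.65) → (143.53,105.02) → (156.10,89.85) → (152.08,70.56) → (134.49,61.67) → (116.57,69.89) → (111.83,89.02) → (123.82,104.65), returning to the start.

Shape 4 is a regular polygon drawn with `<path>`. Its stroke #000000 means engrave at S421, F2906. After flipping Y the toolpath is (240.93,83.13) → (242.02,75.88) → (235.46,72.62) → (230.33,77.84) → (233.71,84.34) → (240.93,83.13), returning to the start.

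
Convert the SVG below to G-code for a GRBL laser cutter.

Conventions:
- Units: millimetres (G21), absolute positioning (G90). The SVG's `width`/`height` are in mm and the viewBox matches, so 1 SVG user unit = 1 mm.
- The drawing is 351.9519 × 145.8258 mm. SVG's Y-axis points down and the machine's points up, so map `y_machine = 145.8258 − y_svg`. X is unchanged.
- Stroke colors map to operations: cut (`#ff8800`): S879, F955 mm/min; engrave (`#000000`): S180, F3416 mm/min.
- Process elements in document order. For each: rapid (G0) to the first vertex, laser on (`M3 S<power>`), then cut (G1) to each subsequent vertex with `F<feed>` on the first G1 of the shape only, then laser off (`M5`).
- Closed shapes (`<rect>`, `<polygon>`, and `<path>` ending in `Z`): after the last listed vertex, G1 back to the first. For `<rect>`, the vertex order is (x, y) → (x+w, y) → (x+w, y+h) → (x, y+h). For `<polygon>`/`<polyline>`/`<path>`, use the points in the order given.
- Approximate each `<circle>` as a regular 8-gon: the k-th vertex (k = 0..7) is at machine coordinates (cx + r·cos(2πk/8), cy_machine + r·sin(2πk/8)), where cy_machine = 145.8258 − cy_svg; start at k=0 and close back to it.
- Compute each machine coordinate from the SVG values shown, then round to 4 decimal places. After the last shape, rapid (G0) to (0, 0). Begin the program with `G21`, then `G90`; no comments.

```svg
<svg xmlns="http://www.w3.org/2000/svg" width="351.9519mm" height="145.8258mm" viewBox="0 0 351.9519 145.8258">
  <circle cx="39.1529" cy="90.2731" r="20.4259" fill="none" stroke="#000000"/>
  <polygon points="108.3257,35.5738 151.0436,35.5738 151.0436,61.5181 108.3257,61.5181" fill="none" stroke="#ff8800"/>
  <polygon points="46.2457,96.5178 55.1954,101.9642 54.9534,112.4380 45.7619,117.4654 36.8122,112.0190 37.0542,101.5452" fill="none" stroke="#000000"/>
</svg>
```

1 u = 1 mm; y_m = 145.8258 − y.

[1] `<circle>` circle, #000000→engrave S180 F3416: (59.5788,55.5527) → (53.5962,69.9960) → (39.1529,75.9786) → (24.7096,69.9960) → (18.7270,55.5527) → (24.7096,41.1094) → (39.1529,35.1268) → (53.5962,41.1094) → (59.5788,55.5527) (closed)

[2] `<polygon>` rectangle, #ff8800→cut S879 F955: (108.3257,110.2520) → (151.0436,110.2520) → (151.0436,84.3077) → (108.3257,84.3077) → (108.3257,110.2520) (closed)

[3] `<polygon>` regular polygon, #000000→engrave S180 F3416: (46.2457,49.3080) → (55.1954,43.8616) → (54.9534,33.3878) → (45.7619,28.3604) → (36.8122,33.8068) → (37.0542,44.2806) → (46.2457,49.3080) (closed)

G21
G90
G0 X59.5788 Y55.5527
M3 S180
G1 X53.5962 Y69.9960 F3416
G1 X39.1529 Y75.9786
G1 X24.7096 Y69.9960
G1 X18.7270 Y55.5527
G1 X24.7096 Y41.1094
G1 X39.1529 Y35.1268
G1 X53.5962 Y41.1094
G1 X59.5788 Y55.5527
M5
G0 X108.3257 Y110.2520
M3 S879
G1 X151.0436 Y110.2520 F955
G1 X151.0436 Y84.3077
G1 X108.3257 Y84.3077
G1 X108.3257 Y110.2520
M5
G0 X46.2457 Y49.3080
M3 S180
G1 X55.1954 Y43.8616 F3416
G1 X54.9534 Y33.3878
G1 X45.7619 Y28.3604
G1 X36.8122 Y33.8068
G1 X37.0542 Y44.2806
G1 X46.2457 Y49.3080
M5
G0 X0.0000 Y0.0000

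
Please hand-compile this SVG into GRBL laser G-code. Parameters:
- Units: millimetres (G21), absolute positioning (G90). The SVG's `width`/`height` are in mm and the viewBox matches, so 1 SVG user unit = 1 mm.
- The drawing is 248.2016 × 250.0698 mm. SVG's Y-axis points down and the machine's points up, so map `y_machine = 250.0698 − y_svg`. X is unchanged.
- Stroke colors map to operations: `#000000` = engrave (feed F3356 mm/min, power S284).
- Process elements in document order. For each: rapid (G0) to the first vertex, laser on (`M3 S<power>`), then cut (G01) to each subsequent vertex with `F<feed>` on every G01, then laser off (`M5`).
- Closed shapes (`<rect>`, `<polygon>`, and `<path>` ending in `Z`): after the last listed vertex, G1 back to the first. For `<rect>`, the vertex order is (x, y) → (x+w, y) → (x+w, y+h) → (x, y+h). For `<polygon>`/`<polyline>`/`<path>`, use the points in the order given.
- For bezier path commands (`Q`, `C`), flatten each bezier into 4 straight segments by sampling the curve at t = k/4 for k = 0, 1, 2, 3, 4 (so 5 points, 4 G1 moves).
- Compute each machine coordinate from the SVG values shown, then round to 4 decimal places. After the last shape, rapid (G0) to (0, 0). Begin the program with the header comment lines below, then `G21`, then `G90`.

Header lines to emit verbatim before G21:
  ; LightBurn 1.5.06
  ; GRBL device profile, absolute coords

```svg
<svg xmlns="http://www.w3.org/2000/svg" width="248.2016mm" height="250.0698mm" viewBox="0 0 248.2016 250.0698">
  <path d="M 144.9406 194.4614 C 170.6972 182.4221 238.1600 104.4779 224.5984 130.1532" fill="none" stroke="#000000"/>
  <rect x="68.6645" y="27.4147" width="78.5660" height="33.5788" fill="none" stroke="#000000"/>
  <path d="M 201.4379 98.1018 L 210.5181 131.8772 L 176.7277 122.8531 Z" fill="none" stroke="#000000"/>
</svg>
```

; LightBurn 1.5.06
; GRBL device profile, absolute coords
G21
G90
G0 X144.9406 Y55.6084
M3 S284
G01 X170.1603 Y74.3462 F3356
G01 X199.5138 Y101.9055 F3356
G01 X221.4952 Y122.3932 F3356
G01 X224.5984 Y119.9166 F3356
M5
G0 X68.6645 Y222.6551
M3 S284
G01 X147.2305 Y222.6551 F3356
G01 X147.2305 Y189.0763 F3356
G01 X68.6645 Y189.0763 F3356
G01 X68.6645 Y222.6551 F3356
M5
G0 X201.4379 Y151.9680
M3 S284
G01 X210.5181 Y118.1926 F3356
G01 X176.7277 Y127.2167 F3356
G01 X201.4379 Y151.9680 F3356
M5
G0 X0.0000 Y0.0000

Since the viewBox matches the mm dimensions, user units are millimetres directly. The only transform is the Y-flip y_m = 250.0698 − y_svg.

Shape 1 is a cubic bezier drawn with `<path>`. Its stroke #000000 means engrave at S284, F3356. After flipping Y the toolpath is (144.9406,55.6084) → (170.1603,74.3462) → (199.5138,101.9055) → (221.4952,122.3932) → (224.5984,119.9166).

Shape 2 is a rectangle drawn with `<rect>`. Its stroke #000000 means engrave at S284, F3356. After flipping Y the toolpath is (68.6645,222.6551) → (147.2305,222.6551) → (147.2305,189.0763) → (68.6645,189.0763) → (68.6645,222.6551), returning to the start.

Shape 3 is a regular polygon drawn with `<path>`. Its stroke #000000 means engrave at S284, F3356. After flipping Y the toolpath is (201.4379,151.9680) → (210.5181,118.1926) → (176.7277,127.2167) → (201.4379,151.9680), returning to the start.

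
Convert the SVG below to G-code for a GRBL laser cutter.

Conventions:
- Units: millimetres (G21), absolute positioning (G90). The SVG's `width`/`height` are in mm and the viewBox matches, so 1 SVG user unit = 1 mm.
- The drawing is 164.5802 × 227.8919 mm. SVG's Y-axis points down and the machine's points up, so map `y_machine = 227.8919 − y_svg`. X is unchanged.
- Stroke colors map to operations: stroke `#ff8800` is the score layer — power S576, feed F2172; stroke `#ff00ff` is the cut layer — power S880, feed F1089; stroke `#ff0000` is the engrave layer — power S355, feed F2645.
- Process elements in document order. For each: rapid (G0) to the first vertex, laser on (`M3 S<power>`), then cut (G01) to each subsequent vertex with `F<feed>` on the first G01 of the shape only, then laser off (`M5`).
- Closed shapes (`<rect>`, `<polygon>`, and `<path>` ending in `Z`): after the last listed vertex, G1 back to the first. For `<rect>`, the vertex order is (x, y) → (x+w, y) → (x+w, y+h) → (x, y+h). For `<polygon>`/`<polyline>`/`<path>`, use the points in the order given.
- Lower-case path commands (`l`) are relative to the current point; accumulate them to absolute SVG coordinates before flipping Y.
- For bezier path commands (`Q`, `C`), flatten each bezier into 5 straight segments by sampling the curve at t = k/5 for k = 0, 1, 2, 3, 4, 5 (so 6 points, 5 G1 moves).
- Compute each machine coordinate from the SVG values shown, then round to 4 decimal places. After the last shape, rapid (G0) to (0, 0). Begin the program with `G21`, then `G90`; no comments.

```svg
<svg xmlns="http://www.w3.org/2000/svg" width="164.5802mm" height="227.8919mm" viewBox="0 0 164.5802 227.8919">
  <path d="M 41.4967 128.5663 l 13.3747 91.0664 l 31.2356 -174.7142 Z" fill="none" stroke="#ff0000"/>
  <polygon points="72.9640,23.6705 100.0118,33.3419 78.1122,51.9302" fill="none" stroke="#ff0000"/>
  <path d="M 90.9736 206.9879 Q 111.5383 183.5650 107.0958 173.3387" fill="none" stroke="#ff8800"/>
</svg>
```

Since the viewBox matches the mm dimensions, user units are millimetres directly. The only transform is the Y-flip y_m = 227.8919 − y_svg.

Shape 1 is a closed polygon drawn with `<path>`. Its stroke #ff0000 means engrave at S355, F2645. After flipping Y the toolpath is (41.4967,99.3256) → (54.8714,8.2592) → (86.1070,182.9734) → (41.4967,99.3256), returning to the start.

Shape 2 is a regular polygon drawn with `<polygon>`. Its stroke #ff0000 means engrave at S355, F2645. After flipping Y the toolpath is (72.9640,204.2214) → (100.0118,194.5500) → (78.1122,175.9617) → (72.9640,204.2214), returning to the start.

Shape 3 is a quadratic bezier drawn with `<path>`. Its stroke #ff8800 means score at S576, F2172. After flipping Y the toolpath is (90.9736,20.9040) → (98.1992,29.7453) → (103.4242,37.5309) → (106.6486,44.2607) → (107.8725,49.9348) → (107.0958,54.5532).

G21
G90
G0 X41.4967 Y99.3256
M3 S355
G01 X54.8714 Y8.2592 F2645
G01 X86.1070 Y182.9734
G01 X41.4967 Y99.3256
M5
G0 X72.9640 Y204.2214
M3 S355
G01 X100.0118 Y194.5500 F2645
G01 X78.1122 Y175.9617
G01 X72.9640 Y204.2214
M5
G0 X90.9736 Y20.9040
M3 S576
G01 X98.1992 Y29.7453 F2172
G01 X103.4242 Y37.5309
G01 X106.6486 Y44.2607
G01 X107.8725 Y49.9348
G01 X107.0958 Y54.5532
M5
G0 X0.0000 Y0.0000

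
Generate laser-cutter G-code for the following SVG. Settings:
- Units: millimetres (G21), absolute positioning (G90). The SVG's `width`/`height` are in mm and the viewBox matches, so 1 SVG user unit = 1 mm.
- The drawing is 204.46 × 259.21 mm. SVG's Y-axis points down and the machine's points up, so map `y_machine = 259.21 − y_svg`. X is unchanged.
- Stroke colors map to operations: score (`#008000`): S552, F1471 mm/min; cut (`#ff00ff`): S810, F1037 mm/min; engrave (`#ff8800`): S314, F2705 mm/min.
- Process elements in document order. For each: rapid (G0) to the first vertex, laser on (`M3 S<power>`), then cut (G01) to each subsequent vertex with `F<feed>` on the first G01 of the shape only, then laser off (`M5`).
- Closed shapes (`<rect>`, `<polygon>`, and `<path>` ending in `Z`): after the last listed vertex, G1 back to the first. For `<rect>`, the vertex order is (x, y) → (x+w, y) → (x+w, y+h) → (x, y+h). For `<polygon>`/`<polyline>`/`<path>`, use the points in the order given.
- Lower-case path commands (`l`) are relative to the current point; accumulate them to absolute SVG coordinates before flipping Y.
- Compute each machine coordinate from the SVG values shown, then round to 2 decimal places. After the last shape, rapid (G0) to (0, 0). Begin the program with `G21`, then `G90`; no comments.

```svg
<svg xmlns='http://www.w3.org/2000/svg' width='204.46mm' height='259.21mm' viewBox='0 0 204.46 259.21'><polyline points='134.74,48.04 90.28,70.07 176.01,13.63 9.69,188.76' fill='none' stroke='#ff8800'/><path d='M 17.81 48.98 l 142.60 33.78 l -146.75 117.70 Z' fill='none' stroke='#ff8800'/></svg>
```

G21
G90
G0 X134.74 Y211.17
M3 S314
G01 X90.28 Y189.14 F2705
G01 X176.01 Y245.58
G01 X9.69 Y70.45
M5
G0 X17.81 Y210.23
M3 S314
G01 X160.41 Y176.45 F2705
G01 X13.66 Y58.75
G01 X17.81 Y210.23
M5
G0 X0.00 Y0.00

viewBox `0 0 204.46 259.21` with mm width/height → 1 unit = 1 mm. Flip: y_m = 259.21 − y_svg.

**Shape 1** — `<polyline>` open polyline, stroke `#ff8800` → engrave (S314, F2705). Machine vertices: (134.74,211.17) → (90.28,189.14) → (176.01,245.58) → (9.69,70.45). Open path.

**Shape 2** — `<path>` closed polygon, stroke `#ff8800` → engrave (S314, F2705). Machine vertices: (17.81,210.23) → (160.41,176.45) → (13.66,58.75) → (17.81,210.23). Closed: final G1 returns to the first vertex.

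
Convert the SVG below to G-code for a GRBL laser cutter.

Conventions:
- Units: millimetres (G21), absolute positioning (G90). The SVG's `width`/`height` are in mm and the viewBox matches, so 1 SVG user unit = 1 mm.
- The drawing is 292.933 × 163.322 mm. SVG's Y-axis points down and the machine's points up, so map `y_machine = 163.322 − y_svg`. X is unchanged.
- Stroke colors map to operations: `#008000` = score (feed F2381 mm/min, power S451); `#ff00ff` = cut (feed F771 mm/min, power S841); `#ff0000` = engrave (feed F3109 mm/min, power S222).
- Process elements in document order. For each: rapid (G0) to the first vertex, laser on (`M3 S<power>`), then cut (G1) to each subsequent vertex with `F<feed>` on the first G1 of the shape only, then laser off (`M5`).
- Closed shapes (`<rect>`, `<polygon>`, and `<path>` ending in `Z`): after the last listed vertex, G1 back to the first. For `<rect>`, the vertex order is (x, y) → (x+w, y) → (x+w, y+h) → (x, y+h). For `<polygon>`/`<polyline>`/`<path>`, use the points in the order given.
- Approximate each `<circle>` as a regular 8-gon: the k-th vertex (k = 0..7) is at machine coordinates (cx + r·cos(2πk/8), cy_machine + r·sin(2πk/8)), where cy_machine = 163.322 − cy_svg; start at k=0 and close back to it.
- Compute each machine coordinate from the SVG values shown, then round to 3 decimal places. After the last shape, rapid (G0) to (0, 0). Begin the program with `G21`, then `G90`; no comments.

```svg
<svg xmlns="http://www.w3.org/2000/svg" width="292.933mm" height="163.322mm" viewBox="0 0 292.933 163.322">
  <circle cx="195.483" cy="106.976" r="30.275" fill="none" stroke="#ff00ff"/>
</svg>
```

Since the viewBox matches the mm dimensions, user units are millimetres directly. The only transform is the Y-flip y_m = 163.322 − y_svg.

Shape 1 is a circle drawn with `<circle>`. Its stroke #ff00ff means cut at S841, F771. After flipping Y the toolpath is (225.758,56.346) → (216.891,77.754) → (195.483,86.621) → (174.075,77.754) → (165.208,56.346) → (174.075,34.938) → (195.483,26.071) → (216.891,34.938) → (225.758,56.346), returning to the start.

G21
G90
G0 X225.758 Y56.346
M3 S841
G1 X216.891 Y77.754 F771
G1 X195.483 Y86.621
G1 X174.075 Y77.754
G1 X165.208 Y56.346
G1 X174.075 Y34.938
G1 X195.483 Y26.071
G1 X216.891 Y34.938
G1 X225.758 Y56.346
M5
G0 X0.000 Y0.000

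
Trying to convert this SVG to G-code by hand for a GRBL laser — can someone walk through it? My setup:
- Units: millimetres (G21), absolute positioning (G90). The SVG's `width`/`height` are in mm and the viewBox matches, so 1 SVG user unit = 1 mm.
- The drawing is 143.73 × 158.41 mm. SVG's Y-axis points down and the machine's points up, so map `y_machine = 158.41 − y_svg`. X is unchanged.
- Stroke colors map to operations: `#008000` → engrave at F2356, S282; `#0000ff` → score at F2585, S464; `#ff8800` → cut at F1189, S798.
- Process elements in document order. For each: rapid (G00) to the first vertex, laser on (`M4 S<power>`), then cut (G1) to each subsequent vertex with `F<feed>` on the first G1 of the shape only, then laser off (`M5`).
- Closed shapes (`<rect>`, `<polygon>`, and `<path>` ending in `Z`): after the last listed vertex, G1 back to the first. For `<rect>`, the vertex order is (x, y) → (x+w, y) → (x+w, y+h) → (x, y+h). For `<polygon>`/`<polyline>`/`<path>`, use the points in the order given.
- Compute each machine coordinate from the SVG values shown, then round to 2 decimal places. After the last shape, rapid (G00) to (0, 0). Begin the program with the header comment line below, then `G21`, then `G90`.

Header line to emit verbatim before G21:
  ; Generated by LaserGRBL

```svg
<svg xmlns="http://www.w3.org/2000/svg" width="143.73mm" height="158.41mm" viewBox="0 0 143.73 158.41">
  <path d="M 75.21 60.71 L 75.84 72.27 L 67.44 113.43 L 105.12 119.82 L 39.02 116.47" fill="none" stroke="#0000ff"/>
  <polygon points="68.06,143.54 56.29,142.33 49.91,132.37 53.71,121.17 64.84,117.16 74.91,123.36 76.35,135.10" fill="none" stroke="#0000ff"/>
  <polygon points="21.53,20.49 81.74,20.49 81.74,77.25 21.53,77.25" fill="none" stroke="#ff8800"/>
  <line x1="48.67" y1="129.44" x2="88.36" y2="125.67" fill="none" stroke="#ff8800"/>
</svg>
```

; Generated by LaserGRBL
G21
G90
G00 X75.21 Y97.70
M4 S464
G1 X75.84 Y86.14 F2585
G1 X67.44 Y44.98
G1 X105.12 Y38.59
G1 X39.02 Y41.94
M5
G00 X68.06 Y14.87
M4 S464
G1 X56.29 Y16.08 F2585
G1 X49.91 Y26.04
G1 X53.71 Y37.24
G1 X64.84 Y41.25
G1 X74.91 Y35.05
G1 X76.35 Y23.31
G1 X68.06 Y14.87
M5
G00 X21.53 Y137.92
M4 S798
G1 X81.74 Y137.92 F1189
G1 X81.74 Y81.16
G1 X21.53 Y81.16
G1 X21.53 Y137.92
M5
G00 X48.67 Y28.97
M4 S798
G1 X88.36 Y32.74 F1189
M5
G00 X0.00 Y0.00

1 u = 1 mm; y_m = 158.41 − y.

[1] `<path>` open polyline, #0000ff→score S464 F2585: (75.21,97.70) → (75.84,86.14) → (67.44,44.98) → (105.12,38.59) → (39.02,41.94)

[2] `<polygon>` regular polygon, #0000ff→score S464 F2585: (68.06,14.87) → (56.29,16.08) → (49.91,26.04) → (53.71,37.24) → (64.84,41.25) → (74.91,35.05) → (76.35,23.31) → (68.06,14.87) (closed)

[3] `<polygon>` rectangle, #ff8800→cut S798 F1189: (21.53,137.92) → (81.74,137.92) → (81.74,81.16) → (21.53,81.16) → (21.53,137.92) (closed)

[4] `<line>` line segment, #ff8800→cut S798 F1189: (48.67,28.97) → (88.36,32.74)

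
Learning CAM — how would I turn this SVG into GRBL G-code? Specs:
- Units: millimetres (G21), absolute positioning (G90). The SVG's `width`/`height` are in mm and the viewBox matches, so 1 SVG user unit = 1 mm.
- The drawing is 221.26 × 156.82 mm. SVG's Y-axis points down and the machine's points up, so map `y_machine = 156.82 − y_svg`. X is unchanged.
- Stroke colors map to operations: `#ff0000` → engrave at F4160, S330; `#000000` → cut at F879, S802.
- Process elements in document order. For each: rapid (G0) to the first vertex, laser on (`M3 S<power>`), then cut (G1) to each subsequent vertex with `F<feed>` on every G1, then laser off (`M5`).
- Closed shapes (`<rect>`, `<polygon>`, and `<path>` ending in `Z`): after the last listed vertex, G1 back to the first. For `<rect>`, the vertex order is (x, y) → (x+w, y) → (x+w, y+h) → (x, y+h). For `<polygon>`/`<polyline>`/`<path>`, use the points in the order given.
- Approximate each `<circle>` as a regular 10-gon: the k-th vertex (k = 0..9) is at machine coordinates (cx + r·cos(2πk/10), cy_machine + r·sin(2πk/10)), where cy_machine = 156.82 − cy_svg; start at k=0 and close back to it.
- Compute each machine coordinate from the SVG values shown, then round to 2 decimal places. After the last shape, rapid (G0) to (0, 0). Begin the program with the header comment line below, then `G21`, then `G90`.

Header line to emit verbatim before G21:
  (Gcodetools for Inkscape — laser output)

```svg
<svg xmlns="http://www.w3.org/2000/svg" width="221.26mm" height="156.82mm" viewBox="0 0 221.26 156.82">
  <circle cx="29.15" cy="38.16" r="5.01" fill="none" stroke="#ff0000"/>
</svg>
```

1 u = 1 mm; y_m = 156.82 − y.

[1] `<circle>` circle, #ff0000→engrave S330 F4160: (34.16,118.66) → (33.20,121.60) → (30.70,123.42) → (27.60,123.42) → (25.10,121.60) → (24.14,118.66) → (25.10,115.72) → (27.60,113.90) → (30.70,113.90) → (33.20,115.72) → (34.16,118.66) (closed)

(Gcodetools for Inkscape — laser output)
G21
G90
G0 X34.16 Y118.66
M3 S330
G1 X33.20 Y121.60 F4160
G1 X30.70 Y123.42 F4160
G1 X27.60 Y123.42 F4160
G1 X25.10 Y121.60 F4160
G1 X24.14 Y118.66 F4160
G1 X25.10 Y115.72 F4160
G1 X27.60 Y113.90 F4160
G1 X30.70 Y113.90 F4160
G1 X33.20 Y115.72 F4160
G1 X34.16 Y118.66 F4160
M5
G0 X0.00 Y0.00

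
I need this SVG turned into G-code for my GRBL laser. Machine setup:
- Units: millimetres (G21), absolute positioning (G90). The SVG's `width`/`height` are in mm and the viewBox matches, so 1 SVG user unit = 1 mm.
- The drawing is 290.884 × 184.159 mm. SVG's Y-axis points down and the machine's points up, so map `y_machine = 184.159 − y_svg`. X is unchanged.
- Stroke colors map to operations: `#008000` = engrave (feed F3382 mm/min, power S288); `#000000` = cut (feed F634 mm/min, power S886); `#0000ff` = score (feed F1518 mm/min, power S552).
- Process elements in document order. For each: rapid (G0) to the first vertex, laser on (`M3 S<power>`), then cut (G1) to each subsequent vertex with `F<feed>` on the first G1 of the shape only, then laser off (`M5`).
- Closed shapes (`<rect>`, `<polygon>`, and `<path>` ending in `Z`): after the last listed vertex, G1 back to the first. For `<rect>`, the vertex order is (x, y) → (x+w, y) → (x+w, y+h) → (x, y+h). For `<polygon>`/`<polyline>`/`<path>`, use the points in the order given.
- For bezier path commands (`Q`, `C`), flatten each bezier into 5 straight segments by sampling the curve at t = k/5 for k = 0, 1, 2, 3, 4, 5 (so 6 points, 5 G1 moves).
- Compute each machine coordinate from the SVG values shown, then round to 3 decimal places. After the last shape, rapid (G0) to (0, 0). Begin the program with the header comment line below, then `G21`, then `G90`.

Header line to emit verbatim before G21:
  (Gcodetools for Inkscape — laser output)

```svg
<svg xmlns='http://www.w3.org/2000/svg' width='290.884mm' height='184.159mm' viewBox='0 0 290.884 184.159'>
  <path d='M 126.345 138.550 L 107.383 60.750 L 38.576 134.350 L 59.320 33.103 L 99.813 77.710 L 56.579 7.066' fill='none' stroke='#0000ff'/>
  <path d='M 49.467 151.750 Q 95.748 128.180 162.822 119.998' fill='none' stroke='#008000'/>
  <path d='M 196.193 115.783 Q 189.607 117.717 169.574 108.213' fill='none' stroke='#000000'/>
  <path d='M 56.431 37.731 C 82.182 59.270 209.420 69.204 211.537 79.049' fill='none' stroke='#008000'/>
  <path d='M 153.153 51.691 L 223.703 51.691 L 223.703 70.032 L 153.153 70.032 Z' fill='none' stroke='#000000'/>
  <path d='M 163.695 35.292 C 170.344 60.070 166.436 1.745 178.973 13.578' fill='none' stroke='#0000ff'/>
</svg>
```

(Gcodetools for Inkscape — laser output)
G21
G90
G0 X126.345 Y45.609
M3 S552
G1 X107.383 Y123.409 F1518
G1 X38.576 Y49.809
G1 X59.320 Y151.056
G1 X99.813 Y106.449
G1 X56.579 Y177.093
M5
G0 X49.467 Y32.409
M3 S288
G1 X68.811 Y41.221 F3382
G1 X89.819 Y48.803
G1 X112.490 Y55.153
G1 X136.824 Y60.273
G1 X162.822 Y64.161
M5
G0 X196.193 Y68.376
M3 S886
G1 X193.021 Y68.060 F634
G1 X188.773 Y68.659
G1 X183.449 Y70.173
G1 X177.049 Y72.602
G1 X169.574 Y75.946
M5
G0 X56.431 Y146.428
M3 S288
G1 X82.247 Y134.805 F3382
G1 X121.543 Y125.415
G1 X163.441 Y117.704
G1 X197.065 Y111.120
G1 X211.537 Y105.110
M5
G0 X153.153 Y132.468
M3 S886
G1 X223.703 Y132.468 F634
G1 X223.703 Y114.127
G1 X153.153 Y114.127
G1 X153.153 Y132.468
M5
G0 X163.695 Y148.867
M3 S552
G1 X166.634 Y142.746 F1518
G1 X168.335 Y149.214
G1 X170.094 Y160.913
G1 X173.208 Y170.488
G1 X178.973 Y170.581
M5
G0 X0.000 Y0.000

1 u = 1 mm; y_m = 184.159 − y.

[1] `<path>` open polyline, #0000ff→score S552 F1518: (126.345,45.609) → (107.383,123.409) → (38.576,49.809) → (59.320,151.056) → (99.813,106.449) → (56.579,177.093)

[2] `<path>` quadratic bezier, #008000→engrave S288 F3382: (49.467,32.409) → (68.811,41.221) → (89.819,48.803) → (112.490,55.153) → (136.824,60.273) → (162.822,64.161)

[3] `<path>` quadratic bezier, #000000→cut S886 F634: (196.193,68.376) → (193.021,68.060) → (188.773,68.659) → (183.449,70.173) → (177.049,72.602) → (169.574,75.946)

[4] `<path>` cubic bezier, #008000→engrave S288 F3382: (56.431,146.428) → (82.247,134.805) → (121.543,125.415) → (163.441,117.704) → (197.065,111.120) → (211.537,105.110)

[5] `<path>` rectangle, #000000→cut S886 F634: (153.153,132.468) → (223.703,132.468) → (223.703,114.127) → (153.153,114.127) → (153.153,132.468) (closed)

[6] `<path>` cubic bezier, #0000ff→score S552 F1518: (163.695,148.867) → (166.634,142.746) → (168.335,149.214) → (170.094,160.913) → (173.208,170.488) → (178.973,170.581)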